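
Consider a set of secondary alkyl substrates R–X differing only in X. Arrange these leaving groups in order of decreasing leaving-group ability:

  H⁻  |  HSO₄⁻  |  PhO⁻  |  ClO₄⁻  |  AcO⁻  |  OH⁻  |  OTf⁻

OTf⁻ > ClO₄⁻ > HSO₄⁻ > AcO⁻ > PhO⁻ > OH⁻ > H⁻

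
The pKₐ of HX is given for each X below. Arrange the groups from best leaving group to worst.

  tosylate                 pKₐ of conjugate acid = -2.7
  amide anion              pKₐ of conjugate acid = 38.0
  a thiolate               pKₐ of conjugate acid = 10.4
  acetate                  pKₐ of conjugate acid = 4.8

Lower conjugate-acid pKₐ ⇒ weaker base ⇒ better leaving group.
Sorting by the given values: tosylate (-2.7), acetate (4.8), a thiolate (10.4), amide anion (38.0).

tosylate > acetate > a thiolate > amide anion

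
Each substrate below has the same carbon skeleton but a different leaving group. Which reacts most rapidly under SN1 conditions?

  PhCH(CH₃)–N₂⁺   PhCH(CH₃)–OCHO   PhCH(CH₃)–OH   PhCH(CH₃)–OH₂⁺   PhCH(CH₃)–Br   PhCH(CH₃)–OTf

With the same alkyl group throughout, only the leaving group differentiates the rates.
A good leaving group is a weak base: the lower the pKₐ of its conjugate acid, the more readily it departs.
PhCH(CH₃)–N₂⁺ loses N₂: no meaningful conjugate acid; N₂ departs as an exceptionally stable neutral molecule
PhCH(CH₃)–OTf loses OTf⁻: pKₐ(CF₃SO₃H (triflic acid)) ≈ -14
PhCH(CH₃)–Br loses Br⁻: pKₐ(HBr) ≈ -9
PhCH(CH₃)–OH₂⁺ loses H₂O: pKₐ(H₃O⁺) ≈ -1.7
PhCH(CH₃)–OCHO loses HCOO⁻: pKₐ(HCOOH) ≈ 3.8
PhCH(CH₃)–OH loses OH⁻: pKₐ(H₂O) ≈ 15.7

PhCH(CH₃)–N₂⁺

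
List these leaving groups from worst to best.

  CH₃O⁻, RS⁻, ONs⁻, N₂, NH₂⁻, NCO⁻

NH₂⁻ < CH₃O⁻ < RS⁻ < NCO⁻ < ONs⁻ < N₂

Rank by basicity of the departing species: weakest base leaves most easily.
N₂: no meaningful conjugate acid; N₂ departs as an exceptionally stable neutral molecule
ONs⁻: pKₐ(p-O₂NC₆H₄SO₃H) ≈ -3.5 — p-nitro group further stabilises the sulfonate
NCO⁻: pKₐ(HOCN) ≈ 3.5 — resonance between N and O
RS⁻: pKₐ(RSH (a thiol)) ≈ 10.5 — moderately basic; rarely leaves without activation
CH₃O⁻: pKₐ(CH₃OH) ≈ 15.5
NH₂⁻: pKₐ(NH₃) ≈ 38
Listed from poorest to best leaving group as asked.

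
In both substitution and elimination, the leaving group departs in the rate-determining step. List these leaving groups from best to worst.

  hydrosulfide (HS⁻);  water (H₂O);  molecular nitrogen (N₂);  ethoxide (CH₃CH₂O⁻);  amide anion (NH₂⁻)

The more stable X⁻ (or X) is on its own — i.e. the weaker a base it is — the better a leaving group it makes.
molecular nitrogen (N₂): no meaningful conjugate acid; N₂ departs as an exceptionally stable neutral molecule
water (H₂O): pKₐ(H₃O⁺) ≈ -1.7
hydrosulfide (HS⁻): pKₐ(H₂S) ≈ 7
ethoxide (CH₃CH₂O⁻): pKₐ(CH₃CH₂OH) ≈ 16
amide anion (NH₂⁻): pKₐ(NH₃) ≈ 38 — extremely strong base; never a leaving group

molecular nitrogen (N₂) > water (H₂O) > hydrosulfide (HS⁻) > ethoxide (CH₃CH₂O⁻) > amide anion (NH₂⁻)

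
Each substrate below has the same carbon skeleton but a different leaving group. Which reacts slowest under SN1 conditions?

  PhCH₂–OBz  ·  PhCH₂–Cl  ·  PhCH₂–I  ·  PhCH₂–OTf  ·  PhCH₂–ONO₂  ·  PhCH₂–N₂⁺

PhCH₂–OBz

Same R in every case — rank the leaving groups.
The more stable X⁻ (or X) is on its own — i.e. the weaker a base it is — the better a leaving group it makes.
PhCH₂–N₂⁺ loses N₂: no meaningful conjugate acid; N₂ departs as an exceptionally stable neutral molecule
PhCH₂–OTf loses OTf⁻: pKₐ(CF₃SO₃H (triflic acid)) ≈ -14
PhCH₂–I loses I⁻: pKₐ(HI) ≈ -10
PhCH₂–Cl loses Cl⁻: pKₐ(HCl) ≈ -7
PhCH₂–ONO₂ loses NO₃⁻: pKₐ(HNO₃) ≈ -1.3
PhCH₂–OBz loses PhCOO⁻: pKₐ(C₆H₅COOH) ≈ 4.2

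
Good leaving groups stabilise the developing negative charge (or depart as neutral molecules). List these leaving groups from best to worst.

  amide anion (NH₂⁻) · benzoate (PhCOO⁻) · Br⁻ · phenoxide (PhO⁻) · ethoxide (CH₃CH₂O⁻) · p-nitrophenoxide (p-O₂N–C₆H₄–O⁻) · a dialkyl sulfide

The more stable X⁻ (or X) is on its own — i.e. the weaker a base it is — the better a leaving group it makes.
Br⁻: pKₐ(HBr) ≈ -9
a dialkyl sulfide: pKₐ(R'₂SH⁺) ≈ -7
benzoate (PhCOO⁻): pKₐ(C₆H₅COOH) ≈ 4.2
p-nitrophenoxide (p-O₂N–C₆H₄–O⁻): pKₐ(p-nitrophenol) ≈ 7.2
phenoxide (PhO⁻): pKₐ(C₆H₅OH (phenol)) ≈ 10
ethoxide (CH₃CH₂O⁻): pKₐ(CH₃CH₂OH) ≈ 16
amide anion (NH₂⁻): pKₐ(NH₃) ≈ 38

Br⁻ > a dialkyl sulfide > benzoate (PhCOO⁻) > p-nitrophenoxide (p-O₂N–C₆H₄–O⁻) > phenoxide (PhO⁻) > ethoxide (CH₃CH₂O⁻) > amide anion (NH₂⁻)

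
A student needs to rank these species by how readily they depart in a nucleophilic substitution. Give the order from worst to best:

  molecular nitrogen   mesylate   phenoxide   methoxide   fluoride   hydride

A good leaving group is a weak base: the lower the pKₐ of its conjugate acid, the more readily it departs.
molecular nitrogen: no meaningful conjugate acid; N₂ departs as an exceptionally stable neutral molecule
mesylate: pKₐ(CH₃SO₃H (MsOH)) ≈ -1.9 — resonance-delocalised alkanesulfonate
fluoride: pKₐ(HF) ≈ 3.2
phenoxide: pKₐ(C₆H₅OH (phenol)) ≈ 10 — resonance into the ring helps, but still a poor LG
methoxide: pKₐ(CH₃OH) ≈ 15.5
hydride: pKₐ(H₂) ≈ 36
The question asks for worst first, so the sequence is read in increasing leaving-group ability.

hydride < methoxide < phenoxide < fluoride < mesylate < molecular nitrogen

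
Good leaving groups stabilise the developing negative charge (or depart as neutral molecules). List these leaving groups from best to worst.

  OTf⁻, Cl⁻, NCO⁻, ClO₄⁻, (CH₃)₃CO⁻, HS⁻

Rank by basicity of the departing species: weakest base leaves most easily.
OTf⁻: pKₐ(CF₃SO₃H (triflic acid)) ≈ -14
ClO₄⁻: pKₐ(HClO₄) ≈ -10
Cl⁻: pKₐ(HCl) ≈ -7
NCO⁻: pKₐ(HOCN) ≈ 3.5
HS⁻: pKₐ(H₂S) ≈ 7
(CH₃)₃CO⁻: pKₐ(t-BuOH) ≈ 18

OTf⁻ > ClO₄⁻ > Cl⁻ > NCO⁻ > HS⁻ > (CH₃)₃CO⁻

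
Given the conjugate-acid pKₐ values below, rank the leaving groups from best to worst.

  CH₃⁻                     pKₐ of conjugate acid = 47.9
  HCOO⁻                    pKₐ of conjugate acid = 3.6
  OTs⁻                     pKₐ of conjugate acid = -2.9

OTs⁻ > HCOO⁻ > CH₃⁻

Lower conjugate-acid pKₐ ⇒ weaker base ⇒ better leaving group.
Sorting by the given values: OTs⁻ (-2.9), HCOO⁻ (3.6), CH₃⁻ (47.9).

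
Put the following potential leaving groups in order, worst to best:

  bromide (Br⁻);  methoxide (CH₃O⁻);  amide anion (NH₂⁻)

Rank by basicity of the departing species: weakest base leaves most easily.
bromide (Br⁻): pKₐ(HBr) ≈ -9
methoxide (CH₃O⁻): pKₐ(CH₃OH) ≈ 15.5
amide anion (NH₂⁻): pKₐ(NH₃) ≈ 38
The question asks for worst first, so the sequence is read in increasing leaving-group ability.

amide anion (NH₂⁻) < methoxide (CH₃O⁻) < bromide (Br⁻)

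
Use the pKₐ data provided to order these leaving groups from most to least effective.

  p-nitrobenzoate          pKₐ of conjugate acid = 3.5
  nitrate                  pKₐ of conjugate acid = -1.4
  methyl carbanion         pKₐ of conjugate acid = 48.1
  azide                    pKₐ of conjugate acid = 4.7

nitrate > p-nitrobenzoate > azide > methyl carbanion

Lower conjugate-acid pKₐ ⇒ weaker base ⇒ better leaving group.
Sorting by the given values: nitrate (-1.4), p-nitrobenzoate (3.5), azide (4.7), methyl carbanion (48.1).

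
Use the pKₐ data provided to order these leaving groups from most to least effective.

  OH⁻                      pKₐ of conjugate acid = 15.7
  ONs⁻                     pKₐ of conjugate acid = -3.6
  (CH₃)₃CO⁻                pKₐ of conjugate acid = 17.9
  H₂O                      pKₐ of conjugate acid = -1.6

Lower conjugate-acid pKₐ ⇒ weaker base ⇒ better leaving group.
Sorting by the given values: ONs⁻ (-3.6), H₂O (-1.6), OH⁻ (15.7), (CH₃)₃CO⁻ (17.9).

ONs⁻ > H₂O > OH⁻ > (CH₃)₃CO⁻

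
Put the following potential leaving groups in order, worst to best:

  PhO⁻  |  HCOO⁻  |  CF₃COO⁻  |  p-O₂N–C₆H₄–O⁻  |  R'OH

PhO⁻ < p-O₂N–C₆H₄–O⁻ < HCOO⁻ < CF₃COO⁻ < R'OH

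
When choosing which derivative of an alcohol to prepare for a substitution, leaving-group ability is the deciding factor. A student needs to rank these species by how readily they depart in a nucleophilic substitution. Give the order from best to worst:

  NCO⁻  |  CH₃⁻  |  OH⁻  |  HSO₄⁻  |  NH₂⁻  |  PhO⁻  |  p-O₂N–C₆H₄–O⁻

HSO₄⁻ > NCO⁻ > p-O₂N–C₆H₄–O⁻ > PhO⁻ > OH⁻ > NH₂⁻ > CH₃⁻

Rank by basicity of the departing species: weakest base leaves most easily.
HSO₄⁻: pKₐ(H₂SO₄) ≈ -3
NCO⁻: pKₐ(HOCN) ≈ 3.5 — resonance between N and O
p-O₂N–C₆H₄–O⁻: pKₐ(p-nitrophenol) ≈ 7.2
PhO⁻: pKₐ(C₆H₅OH (phenol)) ≈ 10 — resonance into the ring helps, but still a poor LG
OH⁻: pKₐ(H₂O) ≈ 15.7
NH₂⁻: pKₐ(NH₃) ≈ 38 — extremely strong base; never a leaving group
CH₃⁻: pKₐ(CH₄) ≈ 48 — unstabilised carbanion; the worst conceivable leaving group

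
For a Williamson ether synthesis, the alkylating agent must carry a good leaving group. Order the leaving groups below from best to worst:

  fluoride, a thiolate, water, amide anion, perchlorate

perchlorate: pKₐ(HClO₄) ≈ -10
water: pKₐ(H₃O⁺) ≈ -1.7
fluoride: pKₐ(HF) ≈ 3.2
a thiolate: pKₐ(RSH (a thiol)) ≈ 10.5
amide anion: pKₐ(NH₃) ≈ 38

perchlorate > water > fluoride > a thiolate > amide anion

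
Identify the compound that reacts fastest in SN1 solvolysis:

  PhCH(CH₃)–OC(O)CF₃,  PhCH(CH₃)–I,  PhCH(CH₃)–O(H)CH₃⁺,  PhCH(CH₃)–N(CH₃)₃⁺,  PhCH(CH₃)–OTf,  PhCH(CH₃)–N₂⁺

Same R in every case — rank the leaving groups.
The more stable X⁻ (or X) is on its own — i.e. the weaker a base it is — the better a leaving group it makes.
PhCH(CH₃)–N₂⁺ loses N₂: no meaningful conjugate acid; N₂ departs as an exceptionally stable neutral molecule
PhCH(CH₃)–OTf loses OTf⁻: pKₐ(CF₃SO₃H (triflic acid)) ≈ -14
PhCH(CH₃)–I loses I⁻: pKₐ(HI) ≈ -10
PhCH(CH₃)–O(H)CH₃⁺ loses R'OH: pKₐ(R'OH₂⁺) ≈ -2.4
PhCH(CH₃)–OC(O)CF₃ loses CF₃COO⁻: pKₐ(CF₃COOH) ≈ 0.2
PhCH(CH₃)–N(CH₃)₃⁺ loses NR'₃: pKₐ(R'₃NH⁺) ≈ 10.7

PhCH(CH₃)–N₂⁺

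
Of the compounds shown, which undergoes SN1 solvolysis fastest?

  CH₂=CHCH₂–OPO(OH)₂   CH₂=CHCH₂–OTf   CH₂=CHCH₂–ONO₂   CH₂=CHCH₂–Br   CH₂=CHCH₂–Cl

CH₂=CHCH₂–OTf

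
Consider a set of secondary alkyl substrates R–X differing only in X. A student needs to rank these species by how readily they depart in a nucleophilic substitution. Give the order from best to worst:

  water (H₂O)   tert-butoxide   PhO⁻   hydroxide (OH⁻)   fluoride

water (H₂O) > fluoride > PhO⁻ > hydroxide (OH⁻) > tert-butoxide

Leaving-group ability tracks the stability of the departed species; conjugate-acid pKₐ is the usual yardstick (lower pKₐ → better LG).
water (H₂O): pKₐ(H₃O⁺) ≈ -1.7
fluoride: pKₐ(HF) ≈ 3.2
PhO⁻: pKₐ(C₆H₅OH (phenol)) ≈ 10
hydroxide (OH⁻): pKₐ(H₂O) ≈ 15.7
tert-butoxide: pKₐ(t-BuOH) ≈ 18 — bulky, strongly basic alkoxide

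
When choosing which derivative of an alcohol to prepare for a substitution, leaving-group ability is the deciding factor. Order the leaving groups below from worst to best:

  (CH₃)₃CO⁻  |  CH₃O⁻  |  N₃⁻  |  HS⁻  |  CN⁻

The more stable X⁻ (or X) is on its own — i.e. the weaker a base it is — the better a leaving group it makes.
N₃⁻: pKₐ(HN₃) ≈ 4.7
HS⁻: pKₐ(H₂S) ≈ 7
CN⁻: pKₐ(HCN) ≈ 9.2
CH₃O⁻: pKₐ(CH₃OH) ≈ 15.5
(CH₃)₃CO⁻: pKₐ(t-BuOH) ≈ 18
The question asks for worst first, so the sequence is read in increasing leaving-group ability.

(CH₃)₃CO⁻ < CH₃O⁻ < CN⁻ < HS⁻ < N₃⁻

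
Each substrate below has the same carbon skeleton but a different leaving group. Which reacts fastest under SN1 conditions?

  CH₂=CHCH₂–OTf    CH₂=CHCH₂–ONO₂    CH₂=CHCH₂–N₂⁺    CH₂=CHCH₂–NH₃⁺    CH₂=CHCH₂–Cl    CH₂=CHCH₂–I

With the same alkyl group throughout, only the leaving group differentiates the rates.
A good leaving group is a weak base: the lower the pKₐ of its conjugate acid, the more readily it departs.
CH₂=CHCH₂–N₂⁺ loses N₂: no meaningful conjugate acid; N₂ departs as an exceptionally stable neutral molecule
CH₂=CHCH₂–OTf loses OTf⁻: pKₐ(CF₃SO₃H (triflic acid)) ≈ -14
CH₂=CHCH₂–I loses I⁻: pKₐ(HI) ≈ -10
CH₂=CHCH₂–Cl loses Cl⁻: pKₐ(HCl) ≈ -7
CH₂=CHCH₂–ONO₂ loses NO₃⁻: pKₐ(HNO₃) ≈ -1.3
CH₂=CHCH₂–NH₃⁺ loses NH₃: pKₐ(NH₄⁺) ≈ 9.2

CH₂=CHCH₂–N₂⁺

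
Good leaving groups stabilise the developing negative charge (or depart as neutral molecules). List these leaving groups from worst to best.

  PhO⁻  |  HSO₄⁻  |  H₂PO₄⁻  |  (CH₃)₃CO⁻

Leaving-group ability tracks the stability of the departed species; conjugate-acid pKₐ is the usual yardstick (lower pKₐ → better LG).
HSO₄⁻: pKₐ(H₂SO₄) ≈ -3
H₂PO₄⁻: pKₐ(H₃PO₄) ≈ 2.1
PhO⁻: pKₐ(C₆H₅OH (phenol)) ≈ 10
(CH₃)₃CO⁻: pKₐ(t-BuOH) ≈ 18
Reversing gives the worst-to-best order requested.

(CH₃)₃CO⁻ < PhO⁻ < H₂PO₄⁻ < HSO₄⁻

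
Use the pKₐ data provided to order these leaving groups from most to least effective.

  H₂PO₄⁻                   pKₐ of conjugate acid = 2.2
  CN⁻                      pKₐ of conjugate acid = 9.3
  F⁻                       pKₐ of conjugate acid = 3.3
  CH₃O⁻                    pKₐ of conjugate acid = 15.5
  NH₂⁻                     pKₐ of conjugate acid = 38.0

Lower conjugate-acid pKₐ ⇒ weaker base ⇒ better leaving group.
Sorting by the given values: H₂PO₄⁻ (2.2), F⁻ (3.3), CN⁻ (9.3), CH₃O⁻ (15.5), NH₂⁻ (38.0).

H₂PO₄⁻ > F⁻ > CN⁻ > CH₃O⁻ > NH₂⁻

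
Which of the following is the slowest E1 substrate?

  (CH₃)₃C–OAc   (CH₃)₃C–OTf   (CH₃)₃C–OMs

(CH₃)₃C–OAc

Identical carbon frameworks mean the comparison reduces to leaving-group quality.
Rank by basicity of the departing species: weakest base leaves most easily.
(CH₃)₃C–OTf loses OTf⁻: pKₐ(CF₃SO₃H (triflic acid)) ≈ -14
(CH₃)₃C–OMs loses OMs⁻: pKₐ(CH₃SO₃H (MsOH)) ≈ -1.9
(CH₃)₃C–OAc loses AcO⁻: pKₐ(CH₃COOH) ≈ 4.8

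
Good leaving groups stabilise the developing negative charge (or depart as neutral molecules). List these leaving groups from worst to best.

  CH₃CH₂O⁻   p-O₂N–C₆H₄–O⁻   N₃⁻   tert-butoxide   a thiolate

Rank by basicity of the departing species: weakest base leaves most easily.
N₃⁻: pKₐ(HN₃) ≈ 4.7 — linear, resonance-stabilised
p-O₂N–C₆H₄–O⁻: pKₐ(p-nitrophenol) ≈ 7.2 — nitro group delocalises the charge; the classic chromogenic LG
a thiolate: pKₐ(RSH (a thiol)) ≈ 10.5
CH₃CH₂O⁻: pKₐ(CH₃CH₂OH) ≈ 16
tert-butoxide: pKₐ(t-BuOH) ≈ 18 — bulky, strongly basic alkoxide
The question asks for worst first, so the sequence is read in increasing leaving-group ability.

tert-butoxide < CH₃CH₂O⁻ < a thiolate < p-O₂N–C₆H₄–O⁻ < N₃⁻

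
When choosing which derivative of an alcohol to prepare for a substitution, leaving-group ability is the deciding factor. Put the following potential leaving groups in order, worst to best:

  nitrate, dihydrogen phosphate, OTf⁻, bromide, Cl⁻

dihydrogen phosphate < nitrate < Cl⁻ < bromide < OTf⁻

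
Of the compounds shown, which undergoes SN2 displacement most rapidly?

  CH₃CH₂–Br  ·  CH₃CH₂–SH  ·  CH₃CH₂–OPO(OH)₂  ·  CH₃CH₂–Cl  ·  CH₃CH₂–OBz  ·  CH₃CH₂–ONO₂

CH₃CH₂–Br

With the same alkyl group throughout, only the leaving group differentiates the rates.
Rank by basicity of the departing species: weakest base leaves most easily.
CH₃CH₂–Br loses Br⁻: pKₐ(HBr) ≈ -9
CH₃CH₂–Cl loses Cl⁻: pKₐ(HCl) ≈ -7
CH₃CH₂–ONO₂ loses NO₃⁻: pKₐ(HNO₃) ≈ -1.3
CH₃CH₂–OPO(OH)₂ loses H₂PO₄⁻: pKₐ(H₃PO₄) ≈ 2.1
CH₃CH₂–OBz loses PhCOO⁻: pKₐ(C₆H₅COOH) ≈ 4.2
CH₃CH₂–SH loses HS⁻: pKₐ(H₂S) ≈ 7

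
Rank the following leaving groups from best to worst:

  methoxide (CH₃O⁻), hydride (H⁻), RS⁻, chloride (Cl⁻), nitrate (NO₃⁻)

chloride (Cl⁻) > nitrate (NO₃⁻) > RS⁻ > methoxide (CH₃O⁻) > hydride (H⁻)

The more stable X⁻ (or X) is on its own — i.e. the weaker a base it is — the better a leaving group it makes.
chloride (Cl⁻): pKₐ(HCl) ≈ -7
nitrate (NO₃⁻): pKₐ(HNO₃) ≈ -1.3
RS⁻: pKₐ(RSH (a thiol)) ≈ 10.5
methoxide (CH₃O⁻): pKₐ(CH₃OH) ≈ 15.5
hydride (H⁻): pKₐ(H₂) ≈ 36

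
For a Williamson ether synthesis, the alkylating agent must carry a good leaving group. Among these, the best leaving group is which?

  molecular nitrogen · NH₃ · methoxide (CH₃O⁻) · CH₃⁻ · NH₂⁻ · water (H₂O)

molecular nitrogen

The more stable X⁻ (or X) is on its own — i.e. the weaker a base it is — the better a leaving group it makes.
molecular nitrogen: no meaningful conjugate acid; N₂ departs as an exceptionally stable neutral molecule
water (H₂O): pKₐ(H₃O⁺) ≈ -1.7
NH₃: pKₐ(NH₄⁺) ≈ 9.2
methoxide (CH₃O⁻): pKₐ(CH₃OH) ≈ 15.5
NH₂⁻: pKₐ(NH₃) ≈ 38
CH₃⁻: pKₐ(CH₄) ≈ 48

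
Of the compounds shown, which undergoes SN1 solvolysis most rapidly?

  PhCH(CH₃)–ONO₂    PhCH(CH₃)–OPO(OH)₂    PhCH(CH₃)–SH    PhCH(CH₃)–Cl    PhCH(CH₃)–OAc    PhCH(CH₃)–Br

PhCH(CH₃)–Br

Same R in every case — rank the leaving groups.
The more stable X⁻ (or X) is on its own — i.e. the weaker a base it is — the better a leaving group it makes.
PhCH(CH₃)–Br loses Br⁻: pKₐ(HBr) ≈ -9
PhCH(CH₃)–Cl loses Cl⁻: pKₐ(HCl) ≈ -7
PhCH(CH₃)–ONO₂ loses NO₃⁻: pKₐ(HNO₃) ≈ -1.3
PhCH(CH₃)–OPO(OH)₂ loses H₂PO₄⁻: pKₐ(H₃PO₄) ≈ 2.1
PhCH(CH₃)–OAc loses AcO⁻: pKₐ(CH₃COOH) ≈ 4.8
PhCH(CH₃)–SH loses HS⁻: pKₐ(H₂S) ≈ 7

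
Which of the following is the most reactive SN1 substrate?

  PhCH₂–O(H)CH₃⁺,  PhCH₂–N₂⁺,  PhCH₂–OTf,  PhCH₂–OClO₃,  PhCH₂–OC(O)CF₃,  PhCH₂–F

PhCH₂–N₂⁺

The skeletons are identical, so relative rate is governed entirely by leaving-group ability.
A good leaving group is a weak base: the lower the pKₐ of its conjugate acid, the more readily it departs.
PhCH₂–N₂⁺ loses N₂: no meaningful conjugate acid; N₂ departs as an exceptionally stable neutral molecule
PhCH₂–OTf loses OTf⁻: pKₐ(CF₃SO₃H (triflic acid)) ≈ -14
PhCH₂–OClO₃ loses ClO₄⁻: pKₐ(HClO₄) ≈ -10
PhCH₂–O(H)CH₃⁺ loses R'OH: pKₐ(R'OH₂⁺) ≈ -2.4
PhCH₂–OC(O)CF₃ loses CF₃COO⁻: pKₐ(CF₃COOH) ≈ 0.2
PhCH₂–F loses F⁻: pKₐ(HF) ≈ 3.2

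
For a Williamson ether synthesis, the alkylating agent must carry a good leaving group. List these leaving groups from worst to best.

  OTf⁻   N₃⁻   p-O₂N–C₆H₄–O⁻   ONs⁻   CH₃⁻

The more stable X⁻ (or X) is on its own — i.e. the weaker a base it is — the better a leaving group it makes.
OTf⁻: pKₐ(CF₃SO₃H (triflic acid)) ≈ -14 — charge spread over three oxygens and a CF₃ group; the premier leaving group in synthesis
ONs⁻: pKₐ(p-O₂NC₆H₄SO₃H) ≈ -3.5
N₃⁻: pKₐ(HN₃) ≈ 4.7 — linear, resonance-stabilised
p-O₂N–C₆H₄–O⁻: pKₐ(p-nitrophenol) ≈ 7.2
CH₃⁻: pKₐ(CH₄) ≈ 48 — unstabilised carbanion; the worst conceivable leaving group
The question asks for worst first, so the sequence is read in increasing leaving-group ability.

CH₃⁻ < p-O₂N–C₆H₄–O⁻ < N₃⁻ < ONs⁻ < OTf⁻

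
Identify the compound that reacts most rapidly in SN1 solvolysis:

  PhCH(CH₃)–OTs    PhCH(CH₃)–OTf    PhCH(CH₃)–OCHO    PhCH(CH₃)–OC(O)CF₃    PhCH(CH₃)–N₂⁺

Identical carbon frameworks mean the comparison reduces to leaving-group quality.
A good leaving group is a weak base: the lower the pKₐ of its conjugate acid, the more readily it departs.
PhCH(CH₃)–N₂⁺ loses N₂: no meaningful conjugate acid; N₂ departs as an exceptionally stable neutral molecule
PhCH(CH₃)–OTf loses OTf⁻: pKₐ(CF₃SO₃H (triflic acid)) ≈ -14
PhCH(CH₃)–OTs loses OTs⁻: pKₐ(p-CH₃C₆H₄SO₃H (TsOH)) ≈ -2.8
PhCH(CH₃)–OC(O)CF₃ loses CF₃COO⁻: pKₐ(CF₃COOH) ≈ 0.2
PhCH(CH₃)–OCHO loses HCOO⁻: pKₐ(HCOOH) ≈ 3.8

PhCH(CH₃)–N₂⁺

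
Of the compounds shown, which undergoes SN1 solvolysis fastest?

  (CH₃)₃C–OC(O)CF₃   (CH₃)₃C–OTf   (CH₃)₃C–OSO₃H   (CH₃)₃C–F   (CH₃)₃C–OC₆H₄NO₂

(CH₃)₃C–OTf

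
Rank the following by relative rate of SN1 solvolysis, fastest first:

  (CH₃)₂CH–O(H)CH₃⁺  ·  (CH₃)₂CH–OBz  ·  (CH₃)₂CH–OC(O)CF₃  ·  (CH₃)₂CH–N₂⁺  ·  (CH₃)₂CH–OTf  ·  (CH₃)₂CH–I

The skeletons are identical, so relative rate is governed entirely by leaving-group ability.
The more stable X⁻ (or X) is on its own — i.e. the weaker a base it is — the better a leaving group it makes.
(CH₃)₂CH–N₂⁺ loses N₂: no meaningful conjugate acid; N₂ departs as an exceptionally stable neutral molecule
(CH₃)₂CH–OTf loses OTf⁻: pKₐ(CF₃SO₃H (triflic acid)) ≈ -14
(CH₃)₂CH–I loses I⁻: pKₐ(HI) ≈ -10
(CH₃)₂CH–O(H)CH₃⁺ loses R'OH: pKₐ(R'OH₂⁺) ≈ -2.4
(CH₃)₂CH–OC(O)CF₃ loses CF₃COO⁻: pKₐ(CF₃COOH) ≈ 0.2
(CH₃)₂CH–OBz loses PhCOO⁻: pKₐ(C₆H₅COOH) ≈ 4.2

(CH₃)₂CH–N₂⁺ > (CH₃)₂CH–OTf > (CH₃)₂CH–I > (CH₃)₂CH–O(H)CH₃⁺ > (CH₃)₂CH–OC(O)CF₃ > (CH₃)₂CH–OBz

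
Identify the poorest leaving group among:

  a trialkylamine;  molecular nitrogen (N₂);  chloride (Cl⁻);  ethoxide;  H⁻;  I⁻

Rank by basicity of the departing species: weakest base leaves most easily.
molecular nitrogen (N₂): no meaningful conjugate acid; N₂ departs as an exceptionally stable neutral molecule
I⁻: pKₐ(HI) ≈ -10
chloride (Cl⁻): pKₐ(HCl) ≈ -7
a trialkylamine: pKₐ(R'₃NH⁺) ≈ 10.7
ethoxide: pKₐ(CH₃CH₂OH) ≈ 16
H⁻: pKₐ(H₂) ≈ 36

H⁻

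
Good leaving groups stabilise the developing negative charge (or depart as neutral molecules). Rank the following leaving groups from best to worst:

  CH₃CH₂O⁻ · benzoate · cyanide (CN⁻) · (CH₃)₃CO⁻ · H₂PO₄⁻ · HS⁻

H₂PO₄⁻ > benzoate > HS⁻ > cyanide (CN⁻) > CH₃CH₂O⁻ > (CH₃)₃CO⁻

H₂PO₄⁻: pKₐ(H₃PO₄) ≈ 2.1 — moderate base; biological leaving group after further activation
benzoate: pKₐ(C₆H₅COOH) ≈ 4.2
HS⁻: pKₐ(H₂S) ≈ 7 — larger and more polarisable than the oxygen analogue
cyanide (CN⁻): pKₐ(HCN) ≈ 9.2
CH₃CH₂O⁻: pKₐ(CH₃CH₂OH) ≈ 16 — strong base; alkoxides do not leave unassisted
(CH₃)₃CO⁻: pKₐ(t-BuOH) ≈ 18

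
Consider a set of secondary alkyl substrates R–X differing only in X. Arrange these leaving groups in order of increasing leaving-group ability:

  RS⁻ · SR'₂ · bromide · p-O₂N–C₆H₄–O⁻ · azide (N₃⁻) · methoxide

methoxide < RS⁻ < p-O₂N–C₆H₄–O⁻ < azide (N₃⁻) < SR'₂ < bromide

bromide: pKₐ(HBr) ≈ -9
SR'₂: pKₐ(R'₂SH⁺) ≈ -7
azide (N₃⁻): pKₐ(HN₃) ≈ 4.7
p-O₂N–C₆H₄–O⁻: pKₐ(p-nitrophenol) ≈ 7.2
RS⁻: pKₐ(RSH (a thiol)) ≈ 10.5
methoxide: pKₐ(CH₃OH) ≈ 15.5
Reversing gives the worst-to-best order requested.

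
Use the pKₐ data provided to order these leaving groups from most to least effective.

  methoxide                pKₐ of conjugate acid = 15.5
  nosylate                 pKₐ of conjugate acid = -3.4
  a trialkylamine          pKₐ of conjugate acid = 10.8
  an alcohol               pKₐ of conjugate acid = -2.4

Lower conjugate-acid pKₐ ⇒ weaker base ⇒ better leaving group.
Sorting by the given values: nosylate (-3.4), an alcohol (-2.4), a trialkylamine (10.8), methoxide (15.5).

nosylate > an alcohol > a trialkylamine > methoxide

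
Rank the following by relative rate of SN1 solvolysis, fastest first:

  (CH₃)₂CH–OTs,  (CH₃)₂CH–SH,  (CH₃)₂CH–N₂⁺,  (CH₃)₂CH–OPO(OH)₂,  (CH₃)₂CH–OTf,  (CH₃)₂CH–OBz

(CH₃)₂CH–N₂⁺ > (CH₃)₂CH–OTf > (CH₃)₂CH–OTs > (CH₃)₂CH–OPO(OH)₂ > (CH₃)₂CH–OBz > (CH₃)₂CH–SH

Same R in every case — rank the leaving groups.
Leaving-group ability tracks the stability of the departed species; conjugate-acid pKₐ is the usual yardstick (lower pKₐ → better LG).
(CH₃)₂CH–N₂⁺ loses N₂: no meaningful conjugate acid; N₂ departs as an exceptionally stable neutral molecule
(CH₃)₂CH–OTf loses OTf⁻: pKₐ(CF₃SO₃H (triflic acid)) ≈ -14
(CH₃)₂CH–OTs loses OTs⁻: pKₐ(p-CH₃C₆H₄SO₃H (TsOH)) ≈ -2.8
(CH₃)₂CH–OPO(OH)₂ loses H₂PO₄⁻: pKₐ(H₃PO₄) ≈ 2.1
(CH₃)₂CH–OBz loses PhCOO⁻: pKₐ(C₆H₅COOH) ≈ 4.2
(CH₃)₂CH–SH loses HS⁻: pKₐ(H₂S) ≈ 7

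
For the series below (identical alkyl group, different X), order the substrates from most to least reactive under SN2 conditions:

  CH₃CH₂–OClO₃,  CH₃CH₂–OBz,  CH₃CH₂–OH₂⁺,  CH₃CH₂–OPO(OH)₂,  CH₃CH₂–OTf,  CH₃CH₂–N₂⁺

Identical carbon frameworks mean the comparison reduces to leaving-group quality.
The more stable X⁻ (or X) is on its own — i.e. the weaker a base it is — the better a leaving group it makes.
CH₃CH₂–N₂⁺ loses N₂: no meaningful conjugate acid; N₂ departs as an exceptionally stable neutral molecule
CH₃CH₂–OTf loses OTf⁻: pKₐ(CF₃SO₃H (triflic acid)) ≈ -14
CH₃CH₂–OClO₃ loses ClO₄⁻: pKₐ(HClO₄) ≈ -10
CH₃CH₂–OH₂⁺ loses H₂O: pKₐ(H₃O⁺) ≈ -1.7
CH₃CH₂–OPO(OH)₂ loses H₂PO₄⁻: pKₐ(H₃PO₄) ≈ 2.1
CH₃CH₂–OBz loses PhCOO⁻: pKₐ(C₆H₅COOH) ≈ 4.2

CH₃CH₂–N₂⁺ > CH₃CH₂–OTf > CH₃CH₂–OClO₃ > CH₃CH₂–OH₂⁺ > CH₃CH₂–OPO(OH)₂ > CH₃CH₂–OBz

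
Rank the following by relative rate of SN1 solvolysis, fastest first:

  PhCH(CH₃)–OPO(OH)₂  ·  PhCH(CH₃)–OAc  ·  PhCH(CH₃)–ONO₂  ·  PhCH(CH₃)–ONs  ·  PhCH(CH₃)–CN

Identical carbon frameworks mean the comparison reduces to leaving-group quality.
Leaving-group ability tracks the stability of the departed species; conjugate-acid pKₐ is the usual yardstick (lower pKₐ → better LG).
PhCH(CH₃)–ONs loses ONs⁻: pKₐ(p-O₂NC₆H₄SO₃H) ≈ -3.5
PhCH(CH₃)–ONO₂ loses NO₃⁻: pKₐ(HNO₃) ≈ -1.3
PhCH(CH₃)–OPO(OH)₂ loses H₂PO₄⁻: pKₐ(H₃PO₄) ≈ 2.1
PhCH(CH₃)–OAc loses AcO⁻: pKₐ(CH₃COOH) ≈ 4.8
PhCH(CH₃)–CN loses CN⁻: pKₐ(HCN) ≈ 9.2

PhCH(CH₃)–ONs > PhCH(CH₃)–ONO₂ > PhCH(CH₃)–OPO(OH)₂ > PhCH(CH₃)–OAc > PhCH(CH₃)–CN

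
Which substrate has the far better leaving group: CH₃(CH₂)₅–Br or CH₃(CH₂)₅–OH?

From CH₃(CH₂)₅–OH the departing group would be OH⁻ (pKₐ(H₂O) ≈ 15.7). Strong base; essentially never leaves without prior activation.
From CH₃(CH₂)₅–Br the leaving group is Br⁻ (pKₐ(HBr) ≈ -9). Weak base; good leaving group.
(In practice CH₃(CH₂)₅–Br is made from CH₃(CH₂)₅–OH by treatment with PBr₃, replacing the hydroxyl with bromide.)

CH₃(CH₂)₅–Br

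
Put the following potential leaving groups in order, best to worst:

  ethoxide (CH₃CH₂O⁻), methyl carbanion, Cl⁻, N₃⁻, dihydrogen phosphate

Cl⁻ > dihydrogen phosphate > N₃⁻ > ethoxide (CH₃CH₂O⁻) > methyl carbanion

A good leaving group is a weak base: the lower the pKₐ of its conjugate acid, the more readily it departs.
Cl⁻: pKₐ(HCl) ≈ -7
dihydrogen phosphate: pKₐ(H₃PO₄) ≈ 2.1
N₃⁻: pKₐ(HN₃) ≈ 4.7
ethoxide (CH₃CH₂O⁻): pKₐ(CH₃CH₂OH) ≈ 16
methyl carbanion: pKₐ(CH₄) ≈ 48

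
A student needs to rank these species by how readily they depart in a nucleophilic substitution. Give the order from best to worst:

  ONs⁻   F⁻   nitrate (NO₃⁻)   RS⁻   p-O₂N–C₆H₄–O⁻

ONs⁻ > nitrate (NO₃⁻) > F⁻ > p-O₂N–C₆H₄–O⁻ > RS⁻

Rank by basicity of the departing species: weakest base leaves most easily.
ONs⁻: pKₐ(p-O₂NC₆H₄SO₃H) ≈ -3.5 — p-nitro group further stabilises the sulfonate
nitrate (NO₃⁻): pKₐ(HNO₃) ≈ -1.3 — resonance-delocalised over three oxygens
F⁻: pKₐ(HF) ≈ 3.2 — small and strongly basic; the poor halide leaving group
p-O₂N–C₆H₄–O⁻: pKₐ(p-nitrophenol) ≈ 7.2 — nitro group delocalises the charge; the classic chromogenic LG
RS⁻: pKₐ(RSH (a thiol)) ≈ 10.5 — moderately basic; rarely leaves without activation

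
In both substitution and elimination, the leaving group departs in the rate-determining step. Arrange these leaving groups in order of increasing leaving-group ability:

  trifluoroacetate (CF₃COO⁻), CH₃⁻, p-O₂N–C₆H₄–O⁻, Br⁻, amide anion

CH₃⁻ < amide anion < p-O₂N–C₆H₄–O⁻ < trifluoroacetate (CF₃COO⁻) < Br⁻

Rank by basicity of the departing species: weakest base leaves most easily.
Br⁻: pKₐ(HBr) ≈ -9
trifluoroacetate (CF₃COO⁻): pKₐ(CF₃COOH) ≈ 0.2
p-O₂N–C₆H₄–O⁻: pKₐ(p-nitrophenol) ≈ 7.2
amide anion: pKₐ(NH₃) ≈ 38
CH₃⁻: pKₐ(CH₄) ≈ 48
Listed from poorest to best leaving group as asked.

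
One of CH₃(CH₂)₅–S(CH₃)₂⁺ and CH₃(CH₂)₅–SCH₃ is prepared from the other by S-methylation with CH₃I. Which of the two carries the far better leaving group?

CH₃(CH₂)₅–S(CH₃)₂⁺

From CH₃(CH₂)₅–SCH₃ the departing group would be RS⁻ (pKₐ(RSH (a thiol)) ≈ 10.5). Moderately basic; rarely leaves without activation.
From CH₃(CH₂)₅–S(CH₃)₂⁺ the leaving group is SR'₂ (pKₐ(R'₂SH⁺) ≈ -7). Neutral; leaves from a sulfonium salt (R–SR'₂⁺).
S-methylation with CH₃I works by allowing neutral dimethyl sulfide, rather than methanethiolate, to depart, making CH₃(CH₂)₅–S(CH₃)₂⁺ enormously more reactive.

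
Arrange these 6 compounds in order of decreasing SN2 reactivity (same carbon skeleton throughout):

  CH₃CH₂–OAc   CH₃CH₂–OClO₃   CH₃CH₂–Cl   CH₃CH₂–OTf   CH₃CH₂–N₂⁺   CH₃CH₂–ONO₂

Same R in every case — rank the leaving groups.
Leaving-group ability tracks the stability of the departed species; conjugate-acid pKₐ is the usual yardstick (lower pKₐ → better LG).
CH₃CH₂–N₂⁺ loses N₂: no meaningful conjugate acid; N₂ departs as an exceptionally stable neutral molecule
CH₃CH₂–OTf loses OTf⁻: pKₐ(CF₃SO₃H (triflic acid)) ≈ -14
CH₃CH₂–OClO₃ loses ClO₄⁻: pKₐ(HClO₄) ≈ -10
CH₃CH₂–Cl loses Cl⁻: pKₐ(HCl) ≈ -7
CH₃CH₂–ONO₂ loses NO₃⁻: pKₐ(HNO₃) ≈ -1.3
CH₃CH₂–OAc loses AcO⁻: pKₐ(CH₃COOH) ≈ 4.8

CH₃CH₂–N₂⁺ > CH₃CH₂–OTf > CH₃CH₂–OClO₃ > CH₃CH₂–Cl > CH₃CH₂–ONO₂ > CH₃CH₂–OAc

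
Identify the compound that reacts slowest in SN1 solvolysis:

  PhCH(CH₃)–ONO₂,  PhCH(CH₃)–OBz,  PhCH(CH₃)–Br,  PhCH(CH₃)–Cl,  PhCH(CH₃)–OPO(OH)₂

With the same alkyl group throughout, only the leaving group differentiates the rates.
A good leaving group is a weak base: the lower the pKₐ of its conjugate acid, the more readily it departs.
PhCH(CH₃)–Br loses Br⁻: pKₐ(HBr) ≈ -9
PhCH(CH₃)–Cl loses Cl⁻: pKₐ(HCl) ≈ -7
PhCH(CH₃)–ONO₂ loses NO₃⁻: pKₐ(HNO₃) ≈ -1.3
PhCH(CH₃)–OPO(OH)₂ loses H₂PO₄⁻: pKₐ(H₃PO₄) ≈ 2.1
PhCH(CH₃)–OBz loses PhCOO⁻: pKₐ(C₆H₅COOH) ≈ 4.2

PhCH(CH₃)–OBz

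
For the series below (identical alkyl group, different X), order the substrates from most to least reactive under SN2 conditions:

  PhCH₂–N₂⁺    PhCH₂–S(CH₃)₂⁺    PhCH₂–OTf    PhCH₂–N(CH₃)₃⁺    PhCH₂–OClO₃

PhCH₂–N₂⁺ > PhCH₂–OTf > PhCH₂–OClO₃ > PhCH₂–S(CH₃)₂⁺ > PhCH₂–N(CH₃)₃⁺

Same R in every case — rank the leaving groups.
The more stable X⁻ (or X) is on its own — i.e. the weaker a base it is — the better a leaving group it makes.
PhCH₂–N₂⁺ loses N₂: no meaningful conjugate acid; N₂ departs as an exceptionally stable neutral molecule
PhCH₂–OTf loses OTf⁻: pKₐ(CF₃SO₃H (triflic acid)) ≈ -14
PhCH₂–OClO₃ loses ClO₄⁻: pKₐ(HClO₄) ≈ -10
PhCH₂–S(CH₃)₂⁺ loses SR'₂: pKₐ(R'₂SH⁺) ≈ -7
PhCH₂–N(CH₃)₃⁺ loses NR'₃: pKₐ(R'₃NH⁺) ≈ 10.7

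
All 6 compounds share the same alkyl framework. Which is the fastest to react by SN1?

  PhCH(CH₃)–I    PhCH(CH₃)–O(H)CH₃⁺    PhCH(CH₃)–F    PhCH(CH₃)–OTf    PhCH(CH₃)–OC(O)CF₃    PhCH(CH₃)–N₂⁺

Identical carbon frameworks mean the comparison reduces to leaving-group quality.
Leaving-group ability tracks the stability of the departed species; conjugate-acid pKₐ is the usual yardstick (lower pKₐ → better LG).
PhCH(CH₃)–N₂⁺ loses N₂: no meaningful conjugate acid; N₂ departs as an exceptionally stable neutral molecule
PhCH(CH₃)–OTf loses OTf⁻: pKₐ(CF₃SO₃H (triflic acid)) ≈ -14
PhCH(CH₃)–I loses I⁻: pKₐ(HI) ≈ -10
PhCH(CH₃)–O(H)CH₃⁺ loses R'OH: pKₐ(R'OH₂⁺) ≈ -2.4
PhCH(CH₃)–OC(O)CF₃ loses CF₃COO⁻: pKₐ(CF₃COOH) ≈ 0.2
PhCH(CH₃)–F loses F⁻: pKₐ(HF) ≈ 3.2

PhCH(CH₃)–N₂⁺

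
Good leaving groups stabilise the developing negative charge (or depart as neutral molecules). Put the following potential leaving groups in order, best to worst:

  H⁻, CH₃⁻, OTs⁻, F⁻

OTs⁻: pKₐ(p-CH₃C₆H₄SO₃H (TsOH)) ≈ -2.8
F⁻: pKₐ(HF) ≈ 3.2
H⁻: pKₐ(H₂) ≈ 36
CH₃⁻: pKₐ(CH₄) ≈ 48

OTs⁻ > F⁻ > H⁻ > CH₃⁻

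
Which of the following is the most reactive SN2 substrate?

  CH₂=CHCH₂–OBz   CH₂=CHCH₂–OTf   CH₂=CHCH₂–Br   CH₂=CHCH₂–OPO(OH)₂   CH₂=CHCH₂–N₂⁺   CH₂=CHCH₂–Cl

CH₂=CHCH₂–N₂⁺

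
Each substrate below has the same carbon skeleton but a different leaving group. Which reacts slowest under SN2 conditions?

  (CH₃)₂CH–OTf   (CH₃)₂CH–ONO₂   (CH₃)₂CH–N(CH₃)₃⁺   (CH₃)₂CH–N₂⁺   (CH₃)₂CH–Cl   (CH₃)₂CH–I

(CH₃)₂CH–N(CH₃)₃⁺

With the same alkyl group throughout, only the leaving group differentiates the rates.
A good leaving group is a weak base: the lower the pKₐ of its conjugate acid, the more readily it departs.
(CH₃)₂CH–N₂⁺ loses N₂: no meaningful conjugate acid; N₂ departs as an exceptionally stable neutral molecule
(CH₃)₂CH–OTf loses OTf⁻: pKₐ(CF₃SO₃H (triflic acid)) ≈ -14
(CH₃)₂CH–I loses I⁻: pKₐ(HI) ≈ -10
(CH₃)₂CH–Cl loses Cl⁻: pKₐ(HCl) ≈ -7
(CH₃)₂CH–ONO₂ loses NO₃⁻: pKₐ(HNO₃) ≈ -1.3
(CH₃)₂CH–N(CH₃)₃⁺ loses NR'₃: pKₐ(R'₃NH⁺) ≈ 10.7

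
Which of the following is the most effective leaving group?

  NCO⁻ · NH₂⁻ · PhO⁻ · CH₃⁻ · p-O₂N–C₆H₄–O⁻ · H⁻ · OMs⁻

OMs⁻

OMs⁻: pKₐ(CH₃SO₃H (MsOH)) ≈ -1.9
NCO⁻: pKₐ(HOCN) ≈ 3.5
p-O₂N–C₆H₄–O⁻: pKₐ(p-nitrophenol) ≈ 7.2
PhO⁻: pKₐ(C₆H₅OH (phenol)) ≈ 10
H⁻: pKₐ(H₂) ≈ 36
NH₂⁻: pKₐ(NH₃) ≈ 38
CH₃⁻: pKₐ(CH₄) ≈ 48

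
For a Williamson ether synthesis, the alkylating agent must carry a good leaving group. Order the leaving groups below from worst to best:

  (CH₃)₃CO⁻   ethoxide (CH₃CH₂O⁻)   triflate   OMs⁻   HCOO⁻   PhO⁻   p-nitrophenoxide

Leaving-group ability tracks the stability of the departed species; conjugate-acid pKₐ is the usual yardstick (lower pKₐ → better LG).
triflate: pKₐ(CF₃SO₃H (triflic acid)) ≈ -14 — charge spread over three oxygens and a CF₃ group; the premier leaving group in synthesis
OMs⁻: pKₐ(CH₃SO₃H (MsOH)) ≈ -1.9 — resonance-delocalised alkanesulfonate
HCOO⁻: pKₐ(HCOOH) ≈ 3.8 — resonance-stabilised carboxylate
p-nitrophenoxide: pKₐ(p-nitrophenol) ≈ 7.2 — nitro group delocalises the charge; the classic chromogenic LG
PhO⁻: pKₐ(C₆H₅OH (phenol)) ≈ 10
ethoxide (CH₃CH₂O⁻): pKₐ(CH₃CH₂OH) ≈ 16
(CH₃)₃CO⁻: pKₐ(t-BuOH) ≈ 18 — bulky, strongly basic alkoxide
Listed from poorest to best leaving group as asked.

(CH₃)₃CO⁻ < ethoxide (CH₃CH₂O⁻) < PhO⁻ < p-nitrophenoxide < HCOO⁻ < OMs⁻ < triflate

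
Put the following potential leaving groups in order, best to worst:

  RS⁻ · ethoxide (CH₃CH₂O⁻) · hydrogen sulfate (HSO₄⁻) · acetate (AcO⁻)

hydrogen sulfate (HSO₄⁻) > acetate (AcO⁻) > RS⁻ > ethoxide (CH₃CH₂O⁻)

A good leaving group is a weak base: the lower the pKₐ of its conjugate acid, the more readily it departs.
hydrogen sulfate (HSO₄⁻): pKₐ(H₂SO₄) ≈ -3
acetate (AcO⁻): pKₐ(CH₃COOH) ≈ 4.8
RS⁻: pKₐ(RSH (a thiol)) ≈ 10.5 — moderately basic; rarely leaves without activation
ethoxide (CH₃CH₂O⁻): pKₐ(CH₃CH₂OH) ≈ 16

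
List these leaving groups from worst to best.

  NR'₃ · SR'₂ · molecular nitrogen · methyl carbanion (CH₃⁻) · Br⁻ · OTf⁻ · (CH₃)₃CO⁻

molecular nitrogen: no meaningful conjugate acid; N₂ departs as an exceptionally stable neutral molecule
OTf⁻: pKₐ(CF₃SO₃H (triflic acid)) ≈ -14 — charge spread over three oxygens and a CF₃ group; the premier leaving group in synthesis
Br⁻: pKₐ(HBr) ≈ -9
SR'₂: pKₐ(R'₂SH⁺) ≈ -7 — neutral; leaves from a sulfonium salt (R–SR'₂⁺)
NR'₃: pKₐ(R'₃NH⁺) ≈ 10.7 — neutral but still a fairly strong base; Hofmann-elimination LG
(CH₃)₃CO⁻: pKₐ(t-BuOH) ≈ 18 — bulky, strongly basic alkoxide
methyl carbanion (CH₃⁻): pKₐ(CH₄) ≈ 48
Listed from poorest to best leaving group as asked.

methyl carbanion (CH₃⁻) < (CH₃)₃CO⁻ < NR'₃ < SR'₂ < Br⁻ < OTf⁻ < molecular nitrogen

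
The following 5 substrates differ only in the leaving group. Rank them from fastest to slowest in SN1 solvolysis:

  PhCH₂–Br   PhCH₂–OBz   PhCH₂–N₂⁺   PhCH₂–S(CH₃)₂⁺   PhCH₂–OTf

Identical carbon frameworks mean the comparison reduces to leaving-group quality.
Leaving-group ability tracks the stability of the departed species; conjugate-acid pKₐ is the usual yardstick (lower pKₐ → better LG).
PhCH₂–N₂⁺ loses N₂: no meaningful conjugate acid; N₂ departs as an exceptionally stable neutral molecule
PhCH₂–OTf loses OTf⁻: pKₐ(CF₃SO₃H (triflic acid)) ≈ -14
PhCH₂–Br loses Br⁻: pKₐ(HBr) ≈ -9
PhCH₂–S(CH₃)₂⁺ loses SR'₂: pKₐ(R'₂SH⁺) ≈ -7
PhCH₂–OBz loses PhCOO⁻: pKₐ(C₆H₅COOH) ≈ 4.2

PhCH₂–N₂⁺ > PhCH₂–OTf > PhCH₂–Br > PhCH₂–S(CH₃)₂⁺ > PhCH₂–OBz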